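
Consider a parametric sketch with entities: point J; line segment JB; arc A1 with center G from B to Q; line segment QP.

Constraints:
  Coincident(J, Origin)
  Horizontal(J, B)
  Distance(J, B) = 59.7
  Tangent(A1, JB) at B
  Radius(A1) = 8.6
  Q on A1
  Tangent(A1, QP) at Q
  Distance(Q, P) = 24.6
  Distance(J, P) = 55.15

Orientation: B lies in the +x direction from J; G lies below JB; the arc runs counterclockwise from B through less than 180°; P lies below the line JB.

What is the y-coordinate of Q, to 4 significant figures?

-6.685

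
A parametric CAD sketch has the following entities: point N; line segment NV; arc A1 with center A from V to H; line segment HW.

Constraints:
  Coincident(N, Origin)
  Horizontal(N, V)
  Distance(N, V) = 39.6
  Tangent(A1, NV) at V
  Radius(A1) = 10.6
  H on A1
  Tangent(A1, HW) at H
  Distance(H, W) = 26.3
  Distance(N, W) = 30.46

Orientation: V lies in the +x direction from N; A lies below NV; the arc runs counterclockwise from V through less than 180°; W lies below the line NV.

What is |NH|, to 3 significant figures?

31.3

N is at the origin; N and V share the same y with |NV| = 39.6 and V on the +x side, so V = (39.6, 0.00). A1 meets NV tangentially, so AV is at right angles to NV, so A = V + (0, -10.6) = (39.6, -10.6). Since AH ⟂ HW (tangency), |AW| = √(10.6² + 26.3²) = 28.4 regardless of where H sits on A1. So W lies on both circle(N, 30.46) and circle(A, 28.4); the below-NV intersection is W = (15.8, -26.0). H is the foot of the tangent from W: H = (30.9, -4.51).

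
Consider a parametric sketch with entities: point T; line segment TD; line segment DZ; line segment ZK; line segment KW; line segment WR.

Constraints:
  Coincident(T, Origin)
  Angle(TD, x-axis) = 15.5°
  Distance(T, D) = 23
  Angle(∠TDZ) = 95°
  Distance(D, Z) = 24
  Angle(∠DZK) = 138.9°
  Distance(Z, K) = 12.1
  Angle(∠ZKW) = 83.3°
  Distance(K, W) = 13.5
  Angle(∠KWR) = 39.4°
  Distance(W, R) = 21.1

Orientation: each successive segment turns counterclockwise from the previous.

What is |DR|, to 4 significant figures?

26.48

T is at the origin; TD runs at 15.5° with length 23.0, so D = (22.16, 6.146). ∠TDZ = 95.0° gives DZ at 100.5° from the x-axis; with |DZ| = 24.0, Z = (17.79, 29.74). ∠DZK = 138.9° gives ZK at 141.6° from the x-axis; with |ZK| = 12.1, K = (8.307, 37.26). ∠ZKW = 83.3° gives KW at -121.7° from the x-axis; with |KW| = 13.5, W = (1.213, 25.77). ∠KWR = 39.4° gives WR at 18.90° from the x-axis; with |WR| = 21.1, R = (21.18, 32.61). Then |DR| = |R − D| = 26.48.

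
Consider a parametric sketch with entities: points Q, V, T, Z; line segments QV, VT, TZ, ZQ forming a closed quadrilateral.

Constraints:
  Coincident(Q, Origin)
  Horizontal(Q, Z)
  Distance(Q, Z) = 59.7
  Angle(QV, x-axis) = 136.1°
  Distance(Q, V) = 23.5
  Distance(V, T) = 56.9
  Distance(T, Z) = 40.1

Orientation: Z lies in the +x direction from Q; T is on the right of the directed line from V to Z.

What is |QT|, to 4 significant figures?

33.44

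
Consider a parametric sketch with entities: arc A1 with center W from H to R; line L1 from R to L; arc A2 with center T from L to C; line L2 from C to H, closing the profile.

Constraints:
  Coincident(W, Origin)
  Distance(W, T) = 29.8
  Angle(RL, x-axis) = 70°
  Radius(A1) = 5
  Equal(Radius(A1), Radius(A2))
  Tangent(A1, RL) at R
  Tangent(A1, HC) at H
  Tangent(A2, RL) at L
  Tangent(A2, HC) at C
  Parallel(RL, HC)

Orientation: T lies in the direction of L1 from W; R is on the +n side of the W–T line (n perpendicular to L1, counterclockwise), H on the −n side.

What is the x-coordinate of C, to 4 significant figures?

14.89

The slot axis is L1's direction at 70.0°, so u = (cos 70.0°, sin 70.0°) = (0.3420, 0.9397) and n = (−sin 70.0°, cos 70.0°) = (-0.9397, 0.3420). W is at the origin and T lies 29.8 along u from W, so T = 29.8·u = (10.19, 28.00). Tangency of A1 to both parallel lines with radius 5.0 puts R and H at W ± 5.0·n: R = (-4.698, 1.710), H = (4.698, -1.710). Equal radii place L and C the same way about T: L = T + 5.0·n = (5.494, 29.71), C = T − 5.0·n = (14.89, 26.29). So C.x = 14.89.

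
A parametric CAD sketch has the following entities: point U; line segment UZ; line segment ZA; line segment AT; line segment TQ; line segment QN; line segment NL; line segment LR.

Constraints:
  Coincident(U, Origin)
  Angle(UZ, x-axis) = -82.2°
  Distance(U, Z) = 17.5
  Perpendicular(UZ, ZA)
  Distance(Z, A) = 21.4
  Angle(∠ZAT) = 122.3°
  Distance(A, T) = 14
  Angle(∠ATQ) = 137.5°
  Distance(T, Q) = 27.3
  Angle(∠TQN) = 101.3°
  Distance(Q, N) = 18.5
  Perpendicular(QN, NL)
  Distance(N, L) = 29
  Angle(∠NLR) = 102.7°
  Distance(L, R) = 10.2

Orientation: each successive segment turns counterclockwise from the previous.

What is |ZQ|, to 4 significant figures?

45.56

U is at the origin; UZ runs at -82.2° with length 17.5, so Z = (2.375, -17.34). The perpendicularity gives ZA at right angles to UZ, so ZA runs at 7.800°; with |ZA| = 21.4, A = (23.58, -14.43). ∠ZAT = 122.3° gives AT at 65.50° from the x-axis; with |AT| = 14.0, T = (29.38, -1.694). ∠ATQ = 137.5° gives TQ at 108.0° from the x-axis; with |TQ| = 27.3, Q = (20.95, 24.27). Then |ZQ| = |Q − Z| = 45.56.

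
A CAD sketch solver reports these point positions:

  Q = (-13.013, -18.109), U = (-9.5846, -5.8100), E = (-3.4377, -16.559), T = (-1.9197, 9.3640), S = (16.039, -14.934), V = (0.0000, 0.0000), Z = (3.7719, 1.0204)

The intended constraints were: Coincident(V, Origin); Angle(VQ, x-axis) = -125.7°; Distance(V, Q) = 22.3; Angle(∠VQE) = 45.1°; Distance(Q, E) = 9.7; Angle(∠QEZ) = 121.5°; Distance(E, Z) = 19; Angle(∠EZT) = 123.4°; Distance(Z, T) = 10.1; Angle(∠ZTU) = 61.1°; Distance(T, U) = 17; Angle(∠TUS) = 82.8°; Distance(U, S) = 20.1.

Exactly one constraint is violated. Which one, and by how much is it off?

Distance(U, S) = 20.1 — off by 7.10.

V = (0.00, 0.00) ✓; VQ at -125.7° ✓; |VQ| = 22.30 ✓; ∠VQE = 45.10° ✓; |QE| = 9.700 ✓; ∠QEZ = 121.5° ✓; |EZ| = 19.00 ✓; ∠EZT = 123.4° ✓; |ZT| = 10.10 ✓; ∠ZTU = 61.10° ✓; |TU| = 17.00 ✓; ∠TUS = 82.80° ✓; |US| = 27.20 ✗.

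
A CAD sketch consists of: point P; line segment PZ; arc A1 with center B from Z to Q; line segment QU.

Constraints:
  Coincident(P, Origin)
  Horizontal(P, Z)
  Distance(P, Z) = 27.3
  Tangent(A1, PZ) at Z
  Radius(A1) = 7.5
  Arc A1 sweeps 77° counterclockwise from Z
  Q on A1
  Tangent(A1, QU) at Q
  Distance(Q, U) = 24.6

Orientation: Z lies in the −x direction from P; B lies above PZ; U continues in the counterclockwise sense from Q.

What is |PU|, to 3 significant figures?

33.1

On A1, Z sits at bearing -90° from B; a 77° counterclockwise sweep puts Q at bearing -13°, so Q = B + 7.5·(cos -13°, sin -13°) = (-20.0, 5.81). A1 meets QU tangentially, so BQ is at right angles to QU, so QU runs along (−sin -13°, cos -13°); with |QU| = 24.6, U = (-14.5, 29.8). Then |PU| = |U − P| = 33.1.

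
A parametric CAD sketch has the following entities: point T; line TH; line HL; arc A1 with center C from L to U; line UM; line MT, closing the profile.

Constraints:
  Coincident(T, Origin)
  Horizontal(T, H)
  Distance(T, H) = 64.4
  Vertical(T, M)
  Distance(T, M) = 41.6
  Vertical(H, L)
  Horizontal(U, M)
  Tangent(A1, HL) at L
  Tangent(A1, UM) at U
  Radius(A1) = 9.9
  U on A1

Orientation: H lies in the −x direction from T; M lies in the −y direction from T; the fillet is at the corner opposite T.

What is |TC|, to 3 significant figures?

63.0

TM is vertical with |TM| = 41.6 and M on the −y side, so M = (0.00, -41.6). The virtual corner opposite T is at (-64.4, -41.6). The tangent condition forces CL to be normal to HL and tangency of A1 to UM means the radius CU is perpendicular to UM, with radius 9.9, so the center C sits 9.9 in from both sides at C = (-54.5, -31.7). Then |TC| = |C − T| = 63.0.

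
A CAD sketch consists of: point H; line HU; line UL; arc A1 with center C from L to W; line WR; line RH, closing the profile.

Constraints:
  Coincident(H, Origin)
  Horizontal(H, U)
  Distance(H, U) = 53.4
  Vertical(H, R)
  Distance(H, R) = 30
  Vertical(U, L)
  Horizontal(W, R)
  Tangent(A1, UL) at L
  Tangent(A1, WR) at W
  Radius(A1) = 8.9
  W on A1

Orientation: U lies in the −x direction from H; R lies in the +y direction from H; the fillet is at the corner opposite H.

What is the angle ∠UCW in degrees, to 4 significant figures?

157.1°

H is at the origin; HU is horizontal with |HU| = 53.4 and U on the −x side, so U = (-53.40, 0.000). H and R share the same x with |HR| = 30.0 and R on the +y side, so R = (0.000, 30.00). The virtual corner opposite H is at (-53.40, 30.00). Tangency of A1 to UL means the radius CL is perpendicular to UL and the tangent condition forces CW to be normal to WR, with radius 8.9, so the center C sits 8.9 in from both sides at C = (-44.50, 21.10). That places the tangent points at L = (-53.40, 21.10) on UL and W = (-44.50, 30.00) on WR. Then cos ∠UCW = CU·CW / (|CU||CW|), giving 157.1°.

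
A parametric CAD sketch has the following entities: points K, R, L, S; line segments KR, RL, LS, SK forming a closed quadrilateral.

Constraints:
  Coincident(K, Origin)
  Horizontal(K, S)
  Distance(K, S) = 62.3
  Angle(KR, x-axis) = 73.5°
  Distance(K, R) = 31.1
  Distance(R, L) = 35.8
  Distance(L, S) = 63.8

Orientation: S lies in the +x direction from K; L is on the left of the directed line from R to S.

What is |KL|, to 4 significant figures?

65.29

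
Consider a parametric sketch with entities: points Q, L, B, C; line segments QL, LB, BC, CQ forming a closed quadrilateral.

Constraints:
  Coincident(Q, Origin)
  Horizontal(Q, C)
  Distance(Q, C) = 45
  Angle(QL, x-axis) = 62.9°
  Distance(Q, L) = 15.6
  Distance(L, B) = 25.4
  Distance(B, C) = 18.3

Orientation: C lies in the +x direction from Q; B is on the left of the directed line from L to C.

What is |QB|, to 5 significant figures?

35.142

Checks: |LB| = 25.40 ✓; |BC| = 18.30 ✓.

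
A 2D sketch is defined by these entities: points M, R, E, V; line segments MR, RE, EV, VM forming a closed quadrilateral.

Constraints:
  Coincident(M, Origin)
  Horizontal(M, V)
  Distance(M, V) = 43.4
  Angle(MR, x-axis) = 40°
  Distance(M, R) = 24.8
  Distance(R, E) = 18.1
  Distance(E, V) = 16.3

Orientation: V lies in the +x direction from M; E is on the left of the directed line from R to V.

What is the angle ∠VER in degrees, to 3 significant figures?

116°

Checks: |RE| = 18.10 ✓; |EV| = 16.30 ✓.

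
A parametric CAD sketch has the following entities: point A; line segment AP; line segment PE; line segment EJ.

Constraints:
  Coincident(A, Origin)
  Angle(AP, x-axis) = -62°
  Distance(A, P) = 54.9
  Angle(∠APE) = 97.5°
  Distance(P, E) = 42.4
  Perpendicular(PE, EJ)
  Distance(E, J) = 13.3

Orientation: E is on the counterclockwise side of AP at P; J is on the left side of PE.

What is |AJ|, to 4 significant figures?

64.41

A is at the origin; AP runs at -62.0° with length 54.9, so P = 54.9·(cos -62.0°, sin -62.0°) = (25.77, -48.47). ∠APE = 97.5°, so PE runs at -62.0° + (180° − 97.5°) = 20.50° from the x-axis; with |PE| = 42.4, E = P + 42.4·(cos 20.50°, sin 20.50°) = (65.49, -33.63). PE is perpendicular to EJ; with |EJ| = 13.3 on the left of PE, J = E + 13.3·(-0.3502, 0.9367) = (60.83, -21.17). Then |AJ| = |J − A| = 64.41.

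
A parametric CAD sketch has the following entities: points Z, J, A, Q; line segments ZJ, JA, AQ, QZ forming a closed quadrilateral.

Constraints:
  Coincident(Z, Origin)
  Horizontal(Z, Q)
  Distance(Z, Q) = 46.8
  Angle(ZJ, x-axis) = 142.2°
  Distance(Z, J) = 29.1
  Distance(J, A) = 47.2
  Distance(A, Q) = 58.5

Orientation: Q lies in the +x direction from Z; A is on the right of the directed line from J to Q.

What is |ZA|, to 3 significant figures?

26.6

Checks: ZJ at 142.2° ✓; |JA| = 47.20 ✓; |AQ| = 58.50 ✓.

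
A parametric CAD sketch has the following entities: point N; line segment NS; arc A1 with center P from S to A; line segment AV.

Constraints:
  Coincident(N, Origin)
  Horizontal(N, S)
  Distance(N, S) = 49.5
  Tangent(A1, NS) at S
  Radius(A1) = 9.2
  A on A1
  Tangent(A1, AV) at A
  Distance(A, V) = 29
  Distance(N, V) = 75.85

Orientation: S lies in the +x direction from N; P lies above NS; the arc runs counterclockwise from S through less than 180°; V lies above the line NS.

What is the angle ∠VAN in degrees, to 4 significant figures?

116.2°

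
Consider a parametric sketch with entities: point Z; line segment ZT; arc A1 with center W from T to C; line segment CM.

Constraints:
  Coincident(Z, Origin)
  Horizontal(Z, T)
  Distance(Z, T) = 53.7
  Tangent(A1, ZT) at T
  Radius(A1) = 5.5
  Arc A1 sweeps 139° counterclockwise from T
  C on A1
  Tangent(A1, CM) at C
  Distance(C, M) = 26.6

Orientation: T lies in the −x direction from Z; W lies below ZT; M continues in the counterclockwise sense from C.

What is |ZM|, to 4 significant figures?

46.05

On A1, T sits at bearing 90° from W; a 139° counterclockwise sweep puts C at bearing 229°, so C = W + 5.5·(cos 229°, sin 229°) = (-57.31, -9.651). The tangent condition forces WC to be normal to CM, so CM runs along (−sin 229°, cos 229°); with |CM| = 26.6, M = (-37.23, -27.10). Then |ZM| = |M − Z| = 46.05.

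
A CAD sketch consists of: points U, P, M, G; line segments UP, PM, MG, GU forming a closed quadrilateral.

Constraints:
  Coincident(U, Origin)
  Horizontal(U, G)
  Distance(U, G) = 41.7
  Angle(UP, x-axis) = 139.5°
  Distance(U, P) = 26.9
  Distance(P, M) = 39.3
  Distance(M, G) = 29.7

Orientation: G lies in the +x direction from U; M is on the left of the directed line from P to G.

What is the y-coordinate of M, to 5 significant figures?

18.934

Checks: |PM| = 39.30 ✓; |MG| = 29.70 ✓.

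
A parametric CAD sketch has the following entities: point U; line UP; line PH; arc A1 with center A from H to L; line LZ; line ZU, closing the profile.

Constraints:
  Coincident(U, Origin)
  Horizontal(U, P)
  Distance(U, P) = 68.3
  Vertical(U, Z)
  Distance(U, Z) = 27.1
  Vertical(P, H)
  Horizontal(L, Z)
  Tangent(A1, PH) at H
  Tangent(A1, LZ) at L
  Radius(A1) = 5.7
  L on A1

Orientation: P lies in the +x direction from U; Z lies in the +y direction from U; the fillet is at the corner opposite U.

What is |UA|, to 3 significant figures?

66.2

U is at the origin; U and P share the same y with |UP| = 68.3 and P on the +x side, so P = (68.3, 0.00). U and Z share the same x with |UZ| = 27.1 and Z on the +y side, so Z = (0.00, 27.1). The virtual corner opposite U is at (68.3, 27.1). Since A1 is tangent to PH there, AH ⟂ PH and tangency of A1 to LZ means the radius AL is perpendicular to LZ, with radius 5.7, so the center A sits 5.7 in from both sides at A = (62.6, 21.4). Then |UA| = |A − U| = 66.2.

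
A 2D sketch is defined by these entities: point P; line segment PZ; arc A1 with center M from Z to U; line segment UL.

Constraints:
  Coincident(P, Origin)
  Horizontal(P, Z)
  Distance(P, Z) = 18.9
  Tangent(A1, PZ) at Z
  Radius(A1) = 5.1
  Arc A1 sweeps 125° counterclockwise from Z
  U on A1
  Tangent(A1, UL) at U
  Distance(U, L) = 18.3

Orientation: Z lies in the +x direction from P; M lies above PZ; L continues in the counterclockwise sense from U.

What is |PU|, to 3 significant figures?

24.4

Since A1 is tangent to PZ there, MZ ⟂ PZ, so M = Z + (0, 5.1) = (18.9, 5.10). On A1, Z sits at bearing -90° from M; a 125° counterclockwise sweep puts U at bearing 35°, so U = M + 5.1·(cos 35°, sin 35°) = (23.1, 8.03). Then |PU| = |U − P| = 24.4.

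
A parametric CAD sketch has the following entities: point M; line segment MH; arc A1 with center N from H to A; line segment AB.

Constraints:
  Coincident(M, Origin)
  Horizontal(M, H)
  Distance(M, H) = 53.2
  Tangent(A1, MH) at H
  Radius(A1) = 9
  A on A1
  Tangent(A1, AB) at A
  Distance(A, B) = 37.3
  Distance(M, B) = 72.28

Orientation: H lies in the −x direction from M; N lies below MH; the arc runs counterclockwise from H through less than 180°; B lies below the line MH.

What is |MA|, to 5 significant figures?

62.952

Checks: ∠(NH, HM) = 90.00° ✓; |NH| = 9.000 ✓; |NA| = 9.000 ✓; ∠(NA, AB) = 90.00° ✓; |AB| = 37.30 ✓; |MB| = 72.28 ✓.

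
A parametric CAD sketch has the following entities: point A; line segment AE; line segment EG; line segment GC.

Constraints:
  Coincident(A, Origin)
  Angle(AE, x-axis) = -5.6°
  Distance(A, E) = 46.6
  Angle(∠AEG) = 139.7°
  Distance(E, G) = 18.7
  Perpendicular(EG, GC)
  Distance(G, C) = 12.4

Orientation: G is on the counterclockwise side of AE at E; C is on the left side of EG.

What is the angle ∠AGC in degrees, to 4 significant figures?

60.94°

A is at the origin; AE runs at -5.6° with length 46.6, so E = 46.6·(cos -5.6°, sin -5.6°) = (46.38, -4.547). ∠AEG = 139.7°, so EG runs at -5.6° + (180° − 139.7°) = 34.70° from the x-axis; with |EG| = 18.7, G = E + 18.7·(cos 34.70°, sin 34.70°) = (61.75, 6.098). EG is perpendicular to GC; with |GC| = 12.4 on the left of EG, C = G + 12.4·(-0.5693, 0.8221) = (54.69, 16.29). Then cos ∠AGC = GA·GC / (|GA||GC|), giving 60.94°.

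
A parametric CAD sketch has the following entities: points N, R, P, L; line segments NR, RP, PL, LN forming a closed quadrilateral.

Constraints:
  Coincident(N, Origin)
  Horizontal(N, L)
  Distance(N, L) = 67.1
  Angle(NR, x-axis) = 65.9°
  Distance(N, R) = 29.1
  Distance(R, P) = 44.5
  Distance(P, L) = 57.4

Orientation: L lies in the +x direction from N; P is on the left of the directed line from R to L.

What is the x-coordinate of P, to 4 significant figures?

47.08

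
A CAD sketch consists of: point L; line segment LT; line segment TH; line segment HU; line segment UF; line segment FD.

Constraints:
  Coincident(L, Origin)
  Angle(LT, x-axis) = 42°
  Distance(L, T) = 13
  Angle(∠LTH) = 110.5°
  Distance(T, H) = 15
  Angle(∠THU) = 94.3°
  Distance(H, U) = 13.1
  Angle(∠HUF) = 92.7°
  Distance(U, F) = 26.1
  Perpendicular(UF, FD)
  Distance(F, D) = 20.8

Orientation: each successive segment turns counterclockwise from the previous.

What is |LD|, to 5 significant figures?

18.366

∠HUF = 92.7° gives UF at -75.500° from the x-axis; with |UF| = 26.1, F = (-1.8159, -6.4875). The perpendicularity gives FD at right angles to UF, so FD runs at 14.500°; with |FD| = 20.8, D = (18.322, -1.2796). Then |LD| = |D − L| = 18.366.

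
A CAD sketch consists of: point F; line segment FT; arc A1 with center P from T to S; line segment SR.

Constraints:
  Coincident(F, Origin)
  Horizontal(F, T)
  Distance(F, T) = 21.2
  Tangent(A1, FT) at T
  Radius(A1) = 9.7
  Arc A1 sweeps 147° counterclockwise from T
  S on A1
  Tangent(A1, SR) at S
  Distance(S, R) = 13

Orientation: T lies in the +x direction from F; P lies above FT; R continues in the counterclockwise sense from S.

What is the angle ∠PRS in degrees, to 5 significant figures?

36.729°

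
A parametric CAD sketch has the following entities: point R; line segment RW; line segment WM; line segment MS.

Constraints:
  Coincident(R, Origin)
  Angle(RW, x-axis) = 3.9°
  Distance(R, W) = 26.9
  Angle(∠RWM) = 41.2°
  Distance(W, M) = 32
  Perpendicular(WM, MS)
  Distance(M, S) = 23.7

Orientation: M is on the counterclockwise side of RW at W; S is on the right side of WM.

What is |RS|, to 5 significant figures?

43.056

R is at the origin; RW runs at 3.9° with length 26.9, so W = 26.9·(cos 3.9°, sin 3.9°) = (26.838, 1.8296). ∠RWM = 41.2°, so WM runs at 3.9° + (180° − 41.2°) = 142.70° from the x-axis; with |WM| = 32.0, M = W + 32.0·(cos 142.70°, sin 142.70°) = (1.3826, 21.221). The perpendicularity gives MS at right angles to WM; with |MS| = 23.7 on the right of WM, S = M + 23.7·(0.60599, 0.79547) = (15.744, 40.074). Then |RS| = |S − R| = 43.056.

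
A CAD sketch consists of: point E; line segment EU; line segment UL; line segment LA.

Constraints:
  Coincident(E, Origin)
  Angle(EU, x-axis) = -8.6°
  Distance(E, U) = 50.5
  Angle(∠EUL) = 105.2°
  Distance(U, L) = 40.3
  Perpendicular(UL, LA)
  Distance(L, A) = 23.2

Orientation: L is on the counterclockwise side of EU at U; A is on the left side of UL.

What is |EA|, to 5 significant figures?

59.317

∠EUL = 105.2°, so UL runs at -8.6° + (180° − 105.2°) = 66.200° from the x-axis; with |UL| = 40.3, L = U + 40.3·(cos 66.200°, sin 66.200°) = (66.195, 29.321). The perpendicularity gives LA at right angles to UL; with |LA| = 23.2 on the left of UL, A = L + 23.2·(-0.91496, 0.40355) = (44.968, 38.684). Then |EA| = |A − E| = 59.317.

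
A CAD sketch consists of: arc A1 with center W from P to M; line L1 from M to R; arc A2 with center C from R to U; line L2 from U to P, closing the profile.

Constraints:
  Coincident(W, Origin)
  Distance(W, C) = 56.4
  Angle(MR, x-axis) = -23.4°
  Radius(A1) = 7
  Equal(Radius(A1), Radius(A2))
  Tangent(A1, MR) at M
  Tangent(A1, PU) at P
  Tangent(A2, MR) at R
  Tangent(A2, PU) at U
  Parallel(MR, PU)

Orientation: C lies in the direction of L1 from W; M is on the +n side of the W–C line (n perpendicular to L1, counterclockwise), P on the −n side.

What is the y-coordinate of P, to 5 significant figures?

-6.4243

W is at the origin and C lies 56.4 along u from W, so C = 56.4·u = (51.761, -22.399). Tangency of A1 to both parallel lines with radius 7.0 puts M and P at W ± 7.0·n: M = (2.7800, 6.4243), P = (-2.7800, -6.4243). So P.y = -6.4243.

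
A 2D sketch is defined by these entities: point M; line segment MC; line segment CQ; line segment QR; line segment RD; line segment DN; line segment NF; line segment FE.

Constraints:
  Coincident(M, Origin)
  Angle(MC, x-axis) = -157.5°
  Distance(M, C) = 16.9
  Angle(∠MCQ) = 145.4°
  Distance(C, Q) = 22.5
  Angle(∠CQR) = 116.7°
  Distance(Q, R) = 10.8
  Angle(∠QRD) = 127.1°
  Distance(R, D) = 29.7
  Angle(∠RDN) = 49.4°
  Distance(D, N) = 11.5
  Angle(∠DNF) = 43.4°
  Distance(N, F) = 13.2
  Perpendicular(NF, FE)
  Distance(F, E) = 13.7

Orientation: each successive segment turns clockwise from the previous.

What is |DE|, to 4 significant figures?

7.556

M is at the origin; MC runs at -157.5° with length 16.9, so C = (-15.61, -6.467). ∠MCQ = 145.4° gives CQ at 167.9° from the x-axis; with |CQ| = 22.5, Q = (-37.61, -1.751). ∠CQR = 116.7° gives QR at 104.6° from the x-axis; with |QR| = 10.8, R = (-40.34, 8.700). ∠QRD = 127.1° gives RD at 51.70° from the x-axis; with |RD| = 29.7, D = (-21.93, 32.01). ∠RDN = 49.4° gives DN at -78.90° from the x-axis; with |DN| = 11.5, N = (-19.71, 20.72). ∠DNF = 43.4° gives NF at 144.5° from the x-axis; with |NF| = 13.2, F = (-30.46, 28.39). The perpendicularity gives FE at right angles to NF, so FE runs at 54.50°; with |FE| = 13.7, E = (-22.51, 39.54). Then |DE| = |E − D| = 7.556.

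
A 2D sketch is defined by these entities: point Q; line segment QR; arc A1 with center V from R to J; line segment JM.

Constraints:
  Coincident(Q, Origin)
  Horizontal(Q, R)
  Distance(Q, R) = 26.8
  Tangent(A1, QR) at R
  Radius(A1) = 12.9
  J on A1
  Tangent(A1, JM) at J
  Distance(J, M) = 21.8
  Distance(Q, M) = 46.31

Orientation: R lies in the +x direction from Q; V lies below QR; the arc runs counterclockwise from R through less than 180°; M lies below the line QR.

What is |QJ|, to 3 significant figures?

24.7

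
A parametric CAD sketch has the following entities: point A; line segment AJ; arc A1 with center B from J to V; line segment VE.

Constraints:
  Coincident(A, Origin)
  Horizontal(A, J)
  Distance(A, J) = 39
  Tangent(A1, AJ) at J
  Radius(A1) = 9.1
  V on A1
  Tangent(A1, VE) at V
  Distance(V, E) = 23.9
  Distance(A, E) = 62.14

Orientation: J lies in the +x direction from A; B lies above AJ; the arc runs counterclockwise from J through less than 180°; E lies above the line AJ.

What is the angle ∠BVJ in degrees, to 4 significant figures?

53.77°

Checks: |BV| = 9.100 ✓; ∠(BV, VE) = 90.00° ✓; |VE| = 23.90 ✓; |AE| = 62.14 ✓.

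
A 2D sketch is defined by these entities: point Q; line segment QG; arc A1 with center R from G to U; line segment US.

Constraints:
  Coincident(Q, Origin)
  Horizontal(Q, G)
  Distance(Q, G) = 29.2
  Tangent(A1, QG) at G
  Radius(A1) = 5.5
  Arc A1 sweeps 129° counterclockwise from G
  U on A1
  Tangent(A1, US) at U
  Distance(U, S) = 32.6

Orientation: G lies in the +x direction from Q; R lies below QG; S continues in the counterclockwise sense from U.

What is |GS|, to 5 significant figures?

37.948

Q is at the origin; QG is horizontal with |QG| = 29.2 and G on the +x side, so G = (29.200, 0.0000). The tangent condition forces RG to be normal to QG, so R = G + (0, -5.5) = (29.200, -5.5000). On A1, G sits at bearing 90° from R; a 129° counterclockwise sweep puts U at bearing 219°, so U = R + 5.5·(cos 219°, sin 219°) = (24.926, -8.9613). The tangent condition forces RU to be normal to US, so US runs along (−sin 219°, cos 219°); with |US| = 32.6, S = (45.442, -34.296). Then |GS| = |S − G| = 37.948.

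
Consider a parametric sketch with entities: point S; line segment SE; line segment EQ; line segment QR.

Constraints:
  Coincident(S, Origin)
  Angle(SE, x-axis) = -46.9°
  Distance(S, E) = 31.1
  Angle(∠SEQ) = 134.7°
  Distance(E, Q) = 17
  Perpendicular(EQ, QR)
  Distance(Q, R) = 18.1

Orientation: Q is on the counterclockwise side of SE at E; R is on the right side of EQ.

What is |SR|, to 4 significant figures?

55.93

S is at the origin; SE runs at -46.9° with length 31.1, so E = 31.1·(cos -46.9°, sin -46.9°) = (21.25, -22.71). ∠SEQ = 134.7°, so EQ runs at -46.9° + (180° − 134.7°) = -1.600° from the x-axis; with |EQ| = 17.0, Q = E + 17.0·(cos -1.600°, sin -1.600°) = (38.24, -23.18). EQ ⟂ QR; with |QR| = 18.1 on the right of EQ, R = Q + 18.1·(-0.02792, -0.9996) = (37.74, -41.28). Then |SR| = |R − S| = 55.93.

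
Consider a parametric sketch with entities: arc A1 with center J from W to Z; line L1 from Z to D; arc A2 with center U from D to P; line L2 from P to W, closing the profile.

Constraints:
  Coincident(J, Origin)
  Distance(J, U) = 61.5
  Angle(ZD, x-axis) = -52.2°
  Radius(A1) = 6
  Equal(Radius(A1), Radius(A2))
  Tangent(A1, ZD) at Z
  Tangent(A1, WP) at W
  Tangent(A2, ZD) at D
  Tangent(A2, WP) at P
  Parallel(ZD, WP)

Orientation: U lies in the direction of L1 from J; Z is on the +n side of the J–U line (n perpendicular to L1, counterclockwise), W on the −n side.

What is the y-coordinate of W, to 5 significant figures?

-3.6774

The slot axis is L1's direction at -52.2°, so u = (cos -52.2°, sin -52.2°) = (0.61291, -0.79016) and n = (−sin -52.2°, cos -52.2°) = (0.79016, 0.61291). J is at the origin and U lies 61.5 along u from J, so U = 61.5·u = (37.694, -48.595). Tangency of A1 to both parallel lines with radius 6.0 puts Z and W at J ± 6.0·n: Z = (4.7409, 3.6774), W = (-4.7409, -3.6774). So W.y = -3.6774.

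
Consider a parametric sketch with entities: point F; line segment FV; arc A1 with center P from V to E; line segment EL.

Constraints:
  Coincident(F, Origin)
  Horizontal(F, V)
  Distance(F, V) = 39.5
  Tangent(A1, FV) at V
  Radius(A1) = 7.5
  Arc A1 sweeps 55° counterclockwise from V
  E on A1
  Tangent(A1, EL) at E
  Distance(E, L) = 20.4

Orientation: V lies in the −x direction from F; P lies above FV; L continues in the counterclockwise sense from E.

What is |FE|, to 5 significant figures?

33.509

Tangency of A1 to FV means the radius PV is perpendicular to FV, so P = V + (0, 7.5) = (-39.500, 7.5000). On A1, V sits at bearing -90° from P; a 55° counterclockwise sweep puts E at bearing -35°, so E = P + 7.5·(cos -35°, sin -35°) = (-33.356, 3.1982). Then |FE| = |E − F| = 33.509.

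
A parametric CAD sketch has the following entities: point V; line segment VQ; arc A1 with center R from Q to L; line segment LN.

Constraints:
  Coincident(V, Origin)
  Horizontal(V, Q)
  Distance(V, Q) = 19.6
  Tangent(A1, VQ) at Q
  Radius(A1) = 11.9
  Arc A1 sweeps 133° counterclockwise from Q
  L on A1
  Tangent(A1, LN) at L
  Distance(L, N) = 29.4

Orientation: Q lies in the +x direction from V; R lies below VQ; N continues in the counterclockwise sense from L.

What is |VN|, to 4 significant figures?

51.78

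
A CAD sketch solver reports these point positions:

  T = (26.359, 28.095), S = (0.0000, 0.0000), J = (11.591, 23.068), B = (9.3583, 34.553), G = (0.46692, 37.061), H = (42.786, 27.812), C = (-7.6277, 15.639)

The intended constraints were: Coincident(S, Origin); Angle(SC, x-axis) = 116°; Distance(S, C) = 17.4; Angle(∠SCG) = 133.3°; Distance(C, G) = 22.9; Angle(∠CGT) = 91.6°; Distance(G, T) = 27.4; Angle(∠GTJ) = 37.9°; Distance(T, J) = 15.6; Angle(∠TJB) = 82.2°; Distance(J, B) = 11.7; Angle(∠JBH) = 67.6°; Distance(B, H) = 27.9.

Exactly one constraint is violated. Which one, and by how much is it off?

Distance(B, H) = 27.9 — off by 6.20.

S = (0.00, 0.00) ✓; SC at 116.0° ✓; |SC| = 17.40 ✓; ∠SCG = 133.3° ✓; |CG| = 22.90 ✓; ∠CGT = 91.60° ✓; |GT| = 27.40 ✓; ∠GTJ = 37.90° ✓; |TJ| = 15.60 ✓; ∠TJB = 82.20° ✓; |JB| = 11.70 ✓; ∠JBH = 67.60° ✓; |BH| = 34.10 ✗.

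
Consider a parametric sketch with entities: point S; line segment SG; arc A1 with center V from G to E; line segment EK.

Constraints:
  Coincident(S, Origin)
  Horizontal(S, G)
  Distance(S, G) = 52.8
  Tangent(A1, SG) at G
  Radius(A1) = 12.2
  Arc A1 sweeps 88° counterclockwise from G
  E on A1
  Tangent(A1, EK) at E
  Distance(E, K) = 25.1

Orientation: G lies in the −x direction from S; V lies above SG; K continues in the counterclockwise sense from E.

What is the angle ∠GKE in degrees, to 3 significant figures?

17.5°

S is at the origin; S and G share the same y with |SG| = 52.8 and G on the −x side, so G = (-52.8, 0.00). The tangent condition forces VG to be normal to SG, so V = G + (0, 12.2) = (-52.8, 12.2). On A1, G sits at bearing -90° from V; an 88° counterclockwise sweep puts E at bearing -2°, so E = V + 12.2·(cos -2°, sin -2°) = (-40.6, 11.8). A1 meets EK tangentially, so VE is at right angles to EK, so EK runs along (−sin -2°, cos -2°); with |EK| = 25.1, K = (-39.7, 36.9). Then cos ∠GKE = KG·KE / (|KG||KE|), giving 17.5°.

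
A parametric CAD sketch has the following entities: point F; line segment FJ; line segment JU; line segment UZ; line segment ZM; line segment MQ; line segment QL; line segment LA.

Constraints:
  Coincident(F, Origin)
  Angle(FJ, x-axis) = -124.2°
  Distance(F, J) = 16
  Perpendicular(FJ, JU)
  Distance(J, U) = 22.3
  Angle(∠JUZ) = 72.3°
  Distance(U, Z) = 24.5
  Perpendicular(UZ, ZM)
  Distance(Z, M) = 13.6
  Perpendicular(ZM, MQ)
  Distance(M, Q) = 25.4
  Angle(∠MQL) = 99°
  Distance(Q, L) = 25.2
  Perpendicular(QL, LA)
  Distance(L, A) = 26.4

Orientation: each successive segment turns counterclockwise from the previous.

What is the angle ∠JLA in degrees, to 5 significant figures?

79.342°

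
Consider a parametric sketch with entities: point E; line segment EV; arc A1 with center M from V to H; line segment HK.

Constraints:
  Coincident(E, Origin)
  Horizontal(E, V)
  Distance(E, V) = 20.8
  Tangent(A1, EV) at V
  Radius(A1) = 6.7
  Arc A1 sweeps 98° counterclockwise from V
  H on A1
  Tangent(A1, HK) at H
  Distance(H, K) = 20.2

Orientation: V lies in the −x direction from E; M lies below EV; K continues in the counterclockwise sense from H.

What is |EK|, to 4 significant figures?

37.01

On A1, V sits at bearing 90° from M; a 98° counterclockwise sweep puts H at bearing 188°, so H = M + 6.7·(cos 188°, sin 188°) = (-27.43, -7.632). Tangency of A1 to HK means the radius MH is perpendicular to HK, so HK runs along (−sin 188°, cos 188°); with |HK| = 20.2, K = (-24.62, -27.64). Then |EK| = |K − E| = 37.01.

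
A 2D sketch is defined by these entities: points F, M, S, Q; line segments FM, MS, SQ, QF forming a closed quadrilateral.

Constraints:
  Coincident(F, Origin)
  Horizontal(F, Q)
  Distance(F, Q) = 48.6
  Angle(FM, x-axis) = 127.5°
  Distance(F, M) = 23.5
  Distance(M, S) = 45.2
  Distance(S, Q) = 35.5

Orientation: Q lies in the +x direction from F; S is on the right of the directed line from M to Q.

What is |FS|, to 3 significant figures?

21.9

Checks: |MS| = 45.20 ✓; |SQ| = 35.50 ✓.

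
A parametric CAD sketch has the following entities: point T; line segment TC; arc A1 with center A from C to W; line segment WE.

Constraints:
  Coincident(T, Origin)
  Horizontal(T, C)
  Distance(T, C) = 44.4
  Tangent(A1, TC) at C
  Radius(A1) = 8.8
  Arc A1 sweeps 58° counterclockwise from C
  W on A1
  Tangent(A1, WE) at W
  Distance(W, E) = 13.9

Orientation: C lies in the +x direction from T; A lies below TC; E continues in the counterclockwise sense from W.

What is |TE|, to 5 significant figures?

33.587

T is at the origin; TC is horizontal with |TC| = 44.4 and C on the +x side, so C = (44.400, 0.0000). Tangency of A1 to TC means the radius AC is perpendicular to TC, so A = C + (0, -8.8) = (44.400, -8.8000). On A1, C sits at bearing 90° from A; a 58° counterclockwise sweep puts W at bearing 148°, so W = A + 8.8·(cos 148°, sin 148°) = (36.937, -4.1367). Since A1 is tangent to WE there, AW ⟂ WE, so WE runs along (−sin 148°, cos 148°); with |WE| = 13.9, E = (29.571, -15.925). Then |TE| = |E − T| = 33.587.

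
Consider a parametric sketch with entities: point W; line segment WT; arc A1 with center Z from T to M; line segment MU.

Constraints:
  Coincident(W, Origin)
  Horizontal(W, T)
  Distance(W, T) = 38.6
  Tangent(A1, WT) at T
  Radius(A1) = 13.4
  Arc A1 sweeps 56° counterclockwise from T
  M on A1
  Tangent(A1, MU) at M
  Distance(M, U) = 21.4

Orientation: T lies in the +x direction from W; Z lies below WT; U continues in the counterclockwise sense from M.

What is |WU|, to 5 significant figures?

28.288

On A1, T sits at bearing 90° from Z; a 56° counterclockwise sweep puts M at bearing 146°, so M = Z + 13.4·(cos 146°, sin 146°) = (27.491, -5.9068). A1 meets MU tangentially, so ZM is at right angles to MU, so MU runs along (−sin 146°, cos 146°); with |MU| = 21.4, U = (15.524, -23.648). Then |WU| = |U − W| = 28.288.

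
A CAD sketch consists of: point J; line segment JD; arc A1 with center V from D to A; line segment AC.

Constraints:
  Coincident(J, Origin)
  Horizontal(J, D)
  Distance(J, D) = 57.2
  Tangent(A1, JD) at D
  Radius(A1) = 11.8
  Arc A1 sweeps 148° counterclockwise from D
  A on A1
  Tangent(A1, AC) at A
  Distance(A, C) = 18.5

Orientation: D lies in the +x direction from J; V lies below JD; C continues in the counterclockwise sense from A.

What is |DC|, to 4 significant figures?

32.99

J is at the origin; J and D share the same y with |JD| = 57.2 and D on the +x side, so D = (57.20, 0.000). A1 meets JD tangentially, so VD is at right angles to JD, so V = D + (0, -11.8) = (57.20, -11.80). On A1, D sits at bearing 90° from V; a 148° counterclockwise sweep puts A at bearing 238°, so A = V + 11.8·(cos 238°, sin 238°) = (50.95, -21.81). Since A1 is tangent to AC there, VA ⟂ AC, so AC runs along (−sin 238°, cos 238°); with |AC| = 18.5, C = (66.64, -31.61). Then |DC| = |C − D| = 32.99.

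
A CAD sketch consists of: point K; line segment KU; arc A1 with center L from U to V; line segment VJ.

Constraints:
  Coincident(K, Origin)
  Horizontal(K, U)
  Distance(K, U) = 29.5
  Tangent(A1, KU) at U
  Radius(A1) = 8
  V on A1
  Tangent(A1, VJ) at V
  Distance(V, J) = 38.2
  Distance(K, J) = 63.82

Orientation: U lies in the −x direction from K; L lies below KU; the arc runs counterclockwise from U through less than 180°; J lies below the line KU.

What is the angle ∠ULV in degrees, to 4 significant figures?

74.38°

Checks: |LV| = 8.000 ✓; ∠(LV, VJ) = 90.00° ✓; |VJ| = 38.20 ✓; |KJ| = 63.82 ✓.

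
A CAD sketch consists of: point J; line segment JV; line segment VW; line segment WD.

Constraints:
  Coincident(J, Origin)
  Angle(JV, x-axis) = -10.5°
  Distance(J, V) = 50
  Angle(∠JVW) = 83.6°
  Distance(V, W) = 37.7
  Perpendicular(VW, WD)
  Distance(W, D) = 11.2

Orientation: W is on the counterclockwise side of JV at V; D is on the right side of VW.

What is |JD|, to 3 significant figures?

68.8

J is at the origin; JV runs at -10.5° with length 50.0, so V = 50.0·(cos -10.5°, sin -10.5°) = (49.2, -9.11). ∠JVW = 83.6°, so VW runs at -10.5° + (180° − 83.6°) = 85.9° from the x-axis; with |VW| = 37.7, W = V + 37.7·(cos 85.9°, sin 85.9°) = (51.9, 28.5). VW ⟂ WD; with |WD| = 11.2 on the right of VW, D = W + 11.2·(0.997, -0.0715) = (63.0, 27.7). Then |JD| = |D − J| = 68.8.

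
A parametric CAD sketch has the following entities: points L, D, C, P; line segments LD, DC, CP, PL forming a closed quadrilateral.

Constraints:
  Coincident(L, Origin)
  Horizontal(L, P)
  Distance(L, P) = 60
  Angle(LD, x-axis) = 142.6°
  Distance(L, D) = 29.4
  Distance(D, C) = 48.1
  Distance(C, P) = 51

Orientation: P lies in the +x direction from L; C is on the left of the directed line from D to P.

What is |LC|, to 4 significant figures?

40.46

L is at the origin; LP is horizontal with |LP| = 60.0 and P in +x, so P = (60.0, 0). LD runs at 142.6° with |LD| = 29.4, so D = (-23.36, 17.86). C is determined by |DC| = 48.1 and |CP| = 51.0 together: it lies at the intersection of circle(D, 48.1) and circle(P, 51.0). With |DP| = 85.25, the foot of the radical line on DP is 40.94 from D and the perpendicular offset is √(48.1² − 40.94²) = 25.25. Taking the left-of-DP solution: C = (21.96, 33.97).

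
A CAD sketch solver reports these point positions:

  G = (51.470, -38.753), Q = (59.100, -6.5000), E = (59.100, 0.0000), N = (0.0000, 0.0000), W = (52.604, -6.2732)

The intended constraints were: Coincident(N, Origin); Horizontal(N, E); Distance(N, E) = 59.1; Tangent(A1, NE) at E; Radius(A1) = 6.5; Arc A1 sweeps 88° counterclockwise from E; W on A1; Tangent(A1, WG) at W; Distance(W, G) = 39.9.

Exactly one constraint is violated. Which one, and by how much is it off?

Distance(W, G) = 39.9 — off by 7.40.

N = (0.00, 0.00) ✓; N.y = 0.00, E.y = 0.00 ✓; |NE| = 59.10 ✓; ∠(QE, EN) = 90.00° ✓; |QE| = 6.500 ✓; bearing(Q→W) − bearing(Q→E) = 88.00° ✓; |QW| = 6.500 ✓; ∠(QW, WG) = 90.00° ✓; |WG| = 32.50 ✗.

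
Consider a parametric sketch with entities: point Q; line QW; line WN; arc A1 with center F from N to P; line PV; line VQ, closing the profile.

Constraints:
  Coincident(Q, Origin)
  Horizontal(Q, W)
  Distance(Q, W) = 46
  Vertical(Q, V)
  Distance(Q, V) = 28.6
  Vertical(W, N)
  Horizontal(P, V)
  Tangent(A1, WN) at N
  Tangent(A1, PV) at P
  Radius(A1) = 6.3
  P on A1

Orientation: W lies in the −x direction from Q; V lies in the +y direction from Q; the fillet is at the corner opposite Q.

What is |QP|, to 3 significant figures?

48.9

Q is at the origin; Q and W share the same y with |QW| = 46.0 and W on the −x side, so W = (-46.0, 0.00). Q and V share the same x with |QV| = 28.6 and V on the +y side, so V = (0.00, 28.6). The virtual corner opposite Q is at (-46.0, 28.6). Tangency of A1 to WN means the radius FN is perpendicular to WN and tangency of A1 to PV means the radius FP is perpendicular to PV, with radius 6.3, so the center F sits 6.3 in from both sides at F = (-39.7, 22.3). That places the tangent points at N = (-46.0, 22.3) on WN and P = (-39.7, 28.6) on PV. Then |QP| = |P − Q| = 48.9.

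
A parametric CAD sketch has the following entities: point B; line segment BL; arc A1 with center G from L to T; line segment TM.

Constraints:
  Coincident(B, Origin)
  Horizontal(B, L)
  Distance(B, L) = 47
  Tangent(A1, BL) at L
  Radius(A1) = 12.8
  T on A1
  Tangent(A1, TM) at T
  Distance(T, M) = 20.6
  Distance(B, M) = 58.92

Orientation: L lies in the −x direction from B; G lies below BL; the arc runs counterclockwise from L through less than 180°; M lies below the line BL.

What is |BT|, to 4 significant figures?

60.93

B is at the origin; B and L share the same y with |BL| = 47.0 and L on the −x side, so L = (-47.00, 0.000). Tangency of A1 to BL means the radius GL is perpendicular to BL, so G = L + (0, -12.8) = (-47.00, -12.80). Since GT ⟂ TM (tangency), |GM| = √(12.8² + 20.6²) = 24.25 regardless of where T sits on A1. So M lies on both circle(B, 58.92) and circle(G, 24.25); the below-BL intersection is M = (-45.83, -37.02). T is the foot of the tangent from M: T = (-57.53, -20.07).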